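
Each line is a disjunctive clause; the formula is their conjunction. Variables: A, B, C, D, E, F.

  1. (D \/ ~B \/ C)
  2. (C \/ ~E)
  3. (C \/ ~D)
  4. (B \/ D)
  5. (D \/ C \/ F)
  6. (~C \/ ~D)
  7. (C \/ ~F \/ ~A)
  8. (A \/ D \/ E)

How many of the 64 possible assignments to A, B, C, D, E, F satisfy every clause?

Satisfying assignments:
  A=F B=T C=T D=F E=T F=F
  A=F B=T C=T D=F E=T F=T
  A=T B=T C=T D=F E=F F=F
  A=T B=T C=T D=F E=F F=T
  A=T B=T C=T D=F E=T F=F
  A=T B=T C=T D=F E=T F=T
Count: 6.

6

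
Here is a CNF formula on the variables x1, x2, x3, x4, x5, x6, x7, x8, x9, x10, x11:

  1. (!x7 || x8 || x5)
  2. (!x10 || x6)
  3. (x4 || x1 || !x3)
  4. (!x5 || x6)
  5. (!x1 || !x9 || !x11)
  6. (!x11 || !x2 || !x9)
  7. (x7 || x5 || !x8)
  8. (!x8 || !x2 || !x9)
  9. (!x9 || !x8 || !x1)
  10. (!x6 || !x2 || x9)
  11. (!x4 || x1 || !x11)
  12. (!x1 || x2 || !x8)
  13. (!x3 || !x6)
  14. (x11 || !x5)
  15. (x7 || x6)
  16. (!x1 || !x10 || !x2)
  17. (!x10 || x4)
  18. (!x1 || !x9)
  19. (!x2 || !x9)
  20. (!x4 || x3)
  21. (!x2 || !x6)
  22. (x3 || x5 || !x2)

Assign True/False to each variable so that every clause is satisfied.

x1=0  x2=0  x3=0  x4=0  x5=0  x6=1  x7=0  x8=0  x9=0  x10=0  x11=0

Check each clause:
  1. (!x7 || x5 || x8) — !x7 is true.
  2. (!x10 || x6) — x6 is true.
  3. (!x3 || x1 || x4) — !x3 is true.
  4. (x6 || !x5) — !x5 is true.
  5. (!x11 || !x9 || !x1) — !x11 is true.
  6. (!x11 || !x2 || !x9) — !x11 is true.
  7. (x5 || !x8 || x7) — !x8 is true.
  8. (!x9 || !x2 || !x8) — !x8 is true.
  9. (!x9 || !x8 || !x1) — !x8 is true.
  10. (!x6 || x9 || !x2) — !x2 is true.
  11. (x1 || !x4 || !x11) — !x4 is true.
  12. (!x1 || !x8 || x2) — !x8 is true.
  13. (!x6 || !x3) — !x3 is true.
  14. (x11 || !x5) — !x5 is true.
  15. (x6 || x7) — x6 is true.
  16. (!x2 || !x1 || !x10) — !x1 is true.
  17. (x4 || !x10) — !x10 is true.
  18. (!x1 || !x9) — !x1 is true.
  19. (!x2 || !x9) — !x2 is true.
  20. (x3 || !x4) — !x4 is true.
  21. (!x6 || !x2) — !x2 is true.
  22. (!x2 || x3 || x5) — !x2 is true.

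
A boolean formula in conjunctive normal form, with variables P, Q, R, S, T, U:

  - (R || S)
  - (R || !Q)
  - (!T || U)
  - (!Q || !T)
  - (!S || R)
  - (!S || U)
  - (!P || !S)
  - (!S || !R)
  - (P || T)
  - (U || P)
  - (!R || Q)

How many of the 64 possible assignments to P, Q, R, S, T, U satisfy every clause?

The models are:
  P=1 Q=1 R=1 S=0 T=0 U=0
  P=1 Q=1 R=1 S=0 T=0 U=1
Count: 2.

2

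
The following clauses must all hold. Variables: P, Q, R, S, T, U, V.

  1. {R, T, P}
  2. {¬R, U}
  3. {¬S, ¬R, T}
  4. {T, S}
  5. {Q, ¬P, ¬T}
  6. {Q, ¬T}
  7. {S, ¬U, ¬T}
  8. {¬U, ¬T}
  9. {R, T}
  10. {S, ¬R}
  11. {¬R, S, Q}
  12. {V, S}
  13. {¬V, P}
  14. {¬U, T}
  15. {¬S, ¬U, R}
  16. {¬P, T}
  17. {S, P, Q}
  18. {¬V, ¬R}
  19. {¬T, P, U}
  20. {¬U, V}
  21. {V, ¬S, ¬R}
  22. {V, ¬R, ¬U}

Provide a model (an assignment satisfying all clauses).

Q occurs only positively in the remaining clauses — set Q = True.
Set P = True and propagate.
  then T is forced to True.
  then U is forced to False.
  then R is forced to False.
Branch on S: take S = True.
V is now unconstrained; take V = False.
Every clause has at least one true literal under this assignment.

P=True, Q=True, R=False, S=True, T=True, U=False, V=False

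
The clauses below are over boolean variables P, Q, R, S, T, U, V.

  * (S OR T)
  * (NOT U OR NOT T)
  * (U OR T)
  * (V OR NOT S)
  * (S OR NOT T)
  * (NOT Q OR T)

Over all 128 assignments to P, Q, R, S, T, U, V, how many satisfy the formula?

12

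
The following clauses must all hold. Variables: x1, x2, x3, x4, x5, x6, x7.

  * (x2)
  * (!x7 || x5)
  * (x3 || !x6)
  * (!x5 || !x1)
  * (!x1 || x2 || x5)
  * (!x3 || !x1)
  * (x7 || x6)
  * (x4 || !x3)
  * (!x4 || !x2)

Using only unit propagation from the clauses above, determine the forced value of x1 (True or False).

False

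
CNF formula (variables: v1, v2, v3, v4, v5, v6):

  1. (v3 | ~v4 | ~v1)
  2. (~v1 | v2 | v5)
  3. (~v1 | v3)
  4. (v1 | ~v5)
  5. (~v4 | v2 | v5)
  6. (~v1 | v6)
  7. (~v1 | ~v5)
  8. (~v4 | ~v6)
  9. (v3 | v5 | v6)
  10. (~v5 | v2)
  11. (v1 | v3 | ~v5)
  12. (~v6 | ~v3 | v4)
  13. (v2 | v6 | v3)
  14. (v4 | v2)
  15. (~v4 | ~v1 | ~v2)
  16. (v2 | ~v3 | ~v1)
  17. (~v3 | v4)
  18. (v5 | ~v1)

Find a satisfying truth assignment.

v1=F, v2=T, v3=T, v4=T, v5=F, v6=F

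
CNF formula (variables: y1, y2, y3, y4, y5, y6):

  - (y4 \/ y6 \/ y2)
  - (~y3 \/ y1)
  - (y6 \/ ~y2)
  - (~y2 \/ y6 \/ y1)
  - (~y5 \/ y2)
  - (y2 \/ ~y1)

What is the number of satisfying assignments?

15

Case analysis on y2 and y1:
  y2=T, y1=T: forces y6=T; y3, y4, y5 free → 2^3 = 8.
  y2=T, y1=F: remaining (y3,y4,y5,y6) ∈ {(F,F,F,T); (F,F,T,T); (F,T,F,T); (F,T,T,T)} — 4.
  y2=F, y1=T: a clause becomes empty — 0.
  y2=F, y1=F: remaining (y3,y4,y5,y6) ∈ {(F,F,F,T); (F,T,F,F); (F,T,F,T)} — 3.
Total: 8 + 4 + 0 + 3 = 15.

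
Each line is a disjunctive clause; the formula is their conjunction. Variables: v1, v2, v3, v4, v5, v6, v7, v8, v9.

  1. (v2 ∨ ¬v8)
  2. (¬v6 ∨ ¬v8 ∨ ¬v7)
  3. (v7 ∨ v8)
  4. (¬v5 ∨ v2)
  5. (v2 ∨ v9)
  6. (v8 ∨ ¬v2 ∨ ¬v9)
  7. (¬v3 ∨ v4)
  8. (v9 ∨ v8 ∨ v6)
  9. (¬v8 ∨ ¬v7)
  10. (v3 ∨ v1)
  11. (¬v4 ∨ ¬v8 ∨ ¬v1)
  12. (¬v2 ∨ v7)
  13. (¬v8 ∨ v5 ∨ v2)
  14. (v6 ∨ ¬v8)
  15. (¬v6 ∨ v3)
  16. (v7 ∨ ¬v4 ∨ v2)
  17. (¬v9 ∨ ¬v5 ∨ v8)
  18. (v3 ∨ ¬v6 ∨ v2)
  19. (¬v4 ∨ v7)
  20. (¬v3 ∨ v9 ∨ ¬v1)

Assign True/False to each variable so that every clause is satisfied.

v1=True, v2=False, v3=True, v4=True, v5=False, v6=True, v7=True, v8=False, v9=True

Set v1 = True and propagate.
The remaining clauses are satisfied by v2 = False, v3 = True, v4 = True, v5 = False, v6 = True, v7 = True, v8 = False, v9 = True.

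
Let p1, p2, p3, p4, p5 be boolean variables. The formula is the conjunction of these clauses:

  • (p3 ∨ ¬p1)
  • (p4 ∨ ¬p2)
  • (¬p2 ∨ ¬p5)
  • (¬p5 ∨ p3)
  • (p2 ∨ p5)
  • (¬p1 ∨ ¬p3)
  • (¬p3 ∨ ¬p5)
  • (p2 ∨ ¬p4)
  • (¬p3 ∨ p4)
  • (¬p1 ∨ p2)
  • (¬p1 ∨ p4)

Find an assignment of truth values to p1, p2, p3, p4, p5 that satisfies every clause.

p1=F  p2=T  p3=F  p4=T  p5=F

p1 occurs only negated in the remaining clauses — set p1 = False.
Try p2 = True.
  then p4 is forced to True.
  then p5 is forced to False.
p3 is now unconstrained; take p3 = False.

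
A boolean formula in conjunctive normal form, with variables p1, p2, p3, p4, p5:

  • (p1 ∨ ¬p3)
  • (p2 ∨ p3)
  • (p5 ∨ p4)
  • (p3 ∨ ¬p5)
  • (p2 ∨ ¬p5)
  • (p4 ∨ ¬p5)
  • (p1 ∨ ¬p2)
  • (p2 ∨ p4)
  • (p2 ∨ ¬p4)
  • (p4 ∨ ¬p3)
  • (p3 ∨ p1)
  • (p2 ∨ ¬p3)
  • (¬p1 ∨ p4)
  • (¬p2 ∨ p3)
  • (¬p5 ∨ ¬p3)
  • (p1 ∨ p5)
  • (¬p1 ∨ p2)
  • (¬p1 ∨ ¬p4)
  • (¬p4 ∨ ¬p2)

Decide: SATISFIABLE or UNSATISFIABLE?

UNSATISFIABLE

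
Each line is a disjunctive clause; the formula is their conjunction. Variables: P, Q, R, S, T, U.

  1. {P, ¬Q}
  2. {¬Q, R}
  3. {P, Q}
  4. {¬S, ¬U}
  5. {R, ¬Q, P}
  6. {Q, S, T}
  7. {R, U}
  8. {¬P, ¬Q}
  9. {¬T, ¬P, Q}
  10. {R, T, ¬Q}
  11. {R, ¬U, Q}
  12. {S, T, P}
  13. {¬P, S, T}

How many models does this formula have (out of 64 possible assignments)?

1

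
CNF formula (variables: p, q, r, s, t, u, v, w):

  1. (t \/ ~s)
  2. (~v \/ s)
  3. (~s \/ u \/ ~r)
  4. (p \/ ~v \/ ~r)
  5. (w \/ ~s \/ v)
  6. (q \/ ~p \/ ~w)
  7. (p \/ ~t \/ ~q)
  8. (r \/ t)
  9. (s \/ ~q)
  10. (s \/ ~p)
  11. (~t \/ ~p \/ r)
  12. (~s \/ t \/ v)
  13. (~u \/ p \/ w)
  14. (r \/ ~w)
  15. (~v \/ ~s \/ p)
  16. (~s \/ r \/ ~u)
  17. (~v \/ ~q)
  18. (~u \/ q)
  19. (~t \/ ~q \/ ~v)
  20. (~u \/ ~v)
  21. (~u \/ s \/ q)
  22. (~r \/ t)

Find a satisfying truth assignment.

p = T, q = T, r = T, s = T, t = T, u = T, v = F, w = T

Set p = True and propagate.
  then s is forced to True.
  then t is forced to True.
  then r is forced to True.
  then u is forced to True.
  then q is forced to True.
  then v is forced to False.
  then w is forced to True.
Check each clause:
  1. (t \/ ~s) — t is true.
  2. (s \/ ~v) — ~v is true.
  3. (~r \/ ~s \/ u) — u is true.
  4. (~r \/ ~v \/ p) — p is true.
  5. (v \/ ~s \/ w) — w is true.
  6. (~p \/ ~w \/ q) — q is true.
  7. (~q \/ ~t \/ p) — p is true.
  8. (t \/ r) — r is true.
  9. (~q \/ s) — s is true.
  10. (~p \/ s) — s is true.
  11. (~p \/ ~t \/ r) — r is true.
  12. (~s \/ v \/ t) — t is true.
  13. (~u \/ w \/ p) — w is true.
  14. (~w \/ r) — r is true.
  15. (~s \/ ~v \/ p) — p is true.
  16. (~s \/ r \/ ~u) — r is true.
  17. (~v \/ ~q) — ~v is true.
  18. (q \/ ~u) — q is true.
  19. (~v \/ ~q \/ ~t) — ~v is true.
  20. (~u \/ ~v) — ~v is true.
  21. (~u \/ s \/ q) — q is true.
  22. (~r \/ t) — t is true.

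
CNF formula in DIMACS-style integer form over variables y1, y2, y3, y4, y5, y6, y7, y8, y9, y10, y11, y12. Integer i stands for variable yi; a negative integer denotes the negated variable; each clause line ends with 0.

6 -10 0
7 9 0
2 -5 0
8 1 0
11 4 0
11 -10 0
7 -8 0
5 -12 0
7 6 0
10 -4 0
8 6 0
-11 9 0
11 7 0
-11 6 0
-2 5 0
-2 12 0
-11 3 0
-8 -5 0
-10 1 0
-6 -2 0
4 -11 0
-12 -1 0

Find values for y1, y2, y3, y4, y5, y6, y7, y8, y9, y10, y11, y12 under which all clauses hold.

y1 = 1  y2 = 0  y3 = 1  y4 = 1  y5 = 0  y6 = 1  y7 = 1  y8 = 1  y9 = 1  y10 = 1  y11 = 1  y12 = 0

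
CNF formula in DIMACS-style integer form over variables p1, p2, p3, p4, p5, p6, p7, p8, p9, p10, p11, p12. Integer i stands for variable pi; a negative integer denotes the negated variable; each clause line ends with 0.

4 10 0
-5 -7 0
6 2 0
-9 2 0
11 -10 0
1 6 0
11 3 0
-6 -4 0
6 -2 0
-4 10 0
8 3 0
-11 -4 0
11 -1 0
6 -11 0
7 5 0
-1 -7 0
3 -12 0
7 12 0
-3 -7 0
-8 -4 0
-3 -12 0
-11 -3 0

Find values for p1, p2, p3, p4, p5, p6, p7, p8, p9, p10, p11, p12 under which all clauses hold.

p1 = F, p2 = T, p3 = F, p4 = F, p5 = F, p6 = T, p7 = T, p8 = T, p9 = F, p10 = T, p11 = T, p12 = F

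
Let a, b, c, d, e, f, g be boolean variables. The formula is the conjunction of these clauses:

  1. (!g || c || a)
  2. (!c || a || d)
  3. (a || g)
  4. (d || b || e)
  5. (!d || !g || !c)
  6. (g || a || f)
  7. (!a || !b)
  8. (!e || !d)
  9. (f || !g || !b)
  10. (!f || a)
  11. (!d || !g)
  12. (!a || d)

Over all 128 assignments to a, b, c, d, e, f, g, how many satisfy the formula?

The models are:
  a=1 b=0 c=0 d=1 e=0 f=0 g=0
  a=1 b=0 c=0 d=1 e=0 f=1 g=0
  a=1 b=0 c=1 d=1 e=0 f=0 g=0
  a=1 b=0 c=1 d=1 e=0 f=1 g=0
That's 4 in total.

4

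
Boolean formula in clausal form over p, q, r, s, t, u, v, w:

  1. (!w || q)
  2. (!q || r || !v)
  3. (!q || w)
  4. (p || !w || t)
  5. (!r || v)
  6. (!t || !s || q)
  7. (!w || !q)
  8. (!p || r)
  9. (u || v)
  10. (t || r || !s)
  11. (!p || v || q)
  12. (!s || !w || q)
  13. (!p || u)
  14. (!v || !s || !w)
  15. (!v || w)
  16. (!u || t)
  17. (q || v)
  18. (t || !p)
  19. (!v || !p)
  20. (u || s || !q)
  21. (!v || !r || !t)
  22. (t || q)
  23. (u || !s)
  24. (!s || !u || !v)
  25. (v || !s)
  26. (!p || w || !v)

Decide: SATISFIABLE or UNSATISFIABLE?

UNSATISFIABLE

v = True:
  propagation gives w=True, q=True; an empty clause results — contradiction.
v = False:
  propagation gives r=False, p=False, u=True, t=True; an empty clause results — contradiction.
Every branch closes, so no satisfying assignment exists.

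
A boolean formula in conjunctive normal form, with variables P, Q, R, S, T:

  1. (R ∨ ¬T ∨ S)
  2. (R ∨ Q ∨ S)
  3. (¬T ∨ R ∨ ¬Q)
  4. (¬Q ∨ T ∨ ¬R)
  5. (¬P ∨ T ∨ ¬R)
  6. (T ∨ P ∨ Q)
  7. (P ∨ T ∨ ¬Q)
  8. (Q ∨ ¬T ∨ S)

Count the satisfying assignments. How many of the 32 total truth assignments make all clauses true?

Split on T, then Q.
  T=1, Q=1: remaining (P,R,S) ∈ {(0,1,0); (0,1,1); (1,1,0); (1,1,1)} — 4.
  T=1, Q=0: remaining (P,R,S) ∈ {(0,0,1); (0,1,1); (1,0,1); (1,1,1)} — 4.
  T=0, Q=1: remaining (P,R,S) ∈ {(1,0,0); (1,0,1)} — 2.
  T=0, Q=0: remaining (P,R,S) ∈ {(1,0,1)} — 1.
Total: 4 + 4 + 2 + 1 = 11.

11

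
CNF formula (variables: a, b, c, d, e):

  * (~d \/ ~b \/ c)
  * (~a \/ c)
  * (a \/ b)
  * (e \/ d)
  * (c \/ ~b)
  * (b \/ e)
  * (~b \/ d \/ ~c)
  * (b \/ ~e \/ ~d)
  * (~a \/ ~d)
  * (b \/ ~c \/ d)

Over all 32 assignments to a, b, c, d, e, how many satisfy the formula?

The models are:
  a=F b=T c=T d=T e=F
  a=F b=T c=T d=T e=T
That's 2 in total.

2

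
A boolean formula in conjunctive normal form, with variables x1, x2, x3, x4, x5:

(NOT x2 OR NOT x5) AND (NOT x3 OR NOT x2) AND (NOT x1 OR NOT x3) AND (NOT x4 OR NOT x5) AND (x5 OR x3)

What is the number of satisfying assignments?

5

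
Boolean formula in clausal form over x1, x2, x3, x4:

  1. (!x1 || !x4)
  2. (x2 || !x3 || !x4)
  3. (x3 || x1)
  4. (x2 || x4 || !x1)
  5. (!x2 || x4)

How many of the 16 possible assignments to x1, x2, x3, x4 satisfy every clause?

The models are:
  x1=F x2=F x3=T x4=F
  x1=F x2=T x3=T x4=T
That's 2 in total.

2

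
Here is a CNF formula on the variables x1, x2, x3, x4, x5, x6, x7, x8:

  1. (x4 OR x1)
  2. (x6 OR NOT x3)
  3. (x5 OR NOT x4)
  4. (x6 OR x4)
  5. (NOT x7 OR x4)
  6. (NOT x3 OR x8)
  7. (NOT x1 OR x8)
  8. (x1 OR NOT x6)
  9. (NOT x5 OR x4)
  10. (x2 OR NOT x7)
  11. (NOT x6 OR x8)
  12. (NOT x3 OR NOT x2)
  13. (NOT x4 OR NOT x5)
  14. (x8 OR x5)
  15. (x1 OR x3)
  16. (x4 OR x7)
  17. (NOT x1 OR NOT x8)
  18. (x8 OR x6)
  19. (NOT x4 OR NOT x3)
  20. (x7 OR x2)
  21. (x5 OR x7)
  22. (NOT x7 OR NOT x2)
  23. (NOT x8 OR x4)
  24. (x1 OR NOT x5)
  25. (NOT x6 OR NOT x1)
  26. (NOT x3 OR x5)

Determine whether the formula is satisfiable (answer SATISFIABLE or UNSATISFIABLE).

x4 = True:
  propagation gives x5=True; an empty clause results — contradiction.
x4 = False:
  propagation gives x1=True, x6=True; an empty clause results — contradiction.
Every branch closes, so no satisfying assignment exists.

UNSATISFIABLE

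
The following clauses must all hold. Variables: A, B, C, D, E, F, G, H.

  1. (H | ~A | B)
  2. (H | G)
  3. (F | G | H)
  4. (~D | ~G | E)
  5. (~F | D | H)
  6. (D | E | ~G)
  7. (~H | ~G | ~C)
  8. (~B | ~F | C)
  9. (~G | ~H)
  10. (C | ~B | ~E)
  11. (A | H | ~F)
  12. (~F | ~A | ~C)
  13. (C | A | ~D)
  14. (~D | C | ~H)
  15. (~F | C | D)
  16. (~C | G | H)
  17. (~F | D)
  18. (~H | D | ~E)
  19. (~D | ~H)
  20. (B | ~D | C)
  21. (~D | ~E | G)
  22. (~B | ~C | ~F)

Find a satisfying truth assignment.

A=False  B=False  C=True  D=True  E=True  F=False  G=True  H=False

Check each clause:
  1. (~A | B | H) — ~A is true.
  2. (H | G) — G is true.
  3. (G | H | F) — G is true.
  4. (E | ~D | ~G) — E is true.
  5. (H | D | ~F) — ~F is true.
  6. (D | E | ~G) — D is true.
  7. (~G | ~H | ~C) — ~H is true.
  8. (~F | ~B | C) — ~F is true.
  9. (~H | ~G) — ~H is true.
  10. (~E | ~B | C) — C is true.
  11. (~F | H | A) — ~F is true.
  12. (~F | ~A | ~C) — ~F is true.
  13. (A | ~D | C) — C is true.
  14. (~H | ~D | C) — ~H is true.
  15. (~F | D | C) — ~F is true.
  16. (~C | H | G) — G is true.
  17. (D | ~F) — ~F is true.
  18. (~H | ~E | D) — ~H is true.
  19. (~H | ~D) — ~H is true.
  20. (C | B | ~D) — C is true.
  21. (~D | G | ~E) — G is true.
  22. (~B | ~C | ~F) — ~F is true.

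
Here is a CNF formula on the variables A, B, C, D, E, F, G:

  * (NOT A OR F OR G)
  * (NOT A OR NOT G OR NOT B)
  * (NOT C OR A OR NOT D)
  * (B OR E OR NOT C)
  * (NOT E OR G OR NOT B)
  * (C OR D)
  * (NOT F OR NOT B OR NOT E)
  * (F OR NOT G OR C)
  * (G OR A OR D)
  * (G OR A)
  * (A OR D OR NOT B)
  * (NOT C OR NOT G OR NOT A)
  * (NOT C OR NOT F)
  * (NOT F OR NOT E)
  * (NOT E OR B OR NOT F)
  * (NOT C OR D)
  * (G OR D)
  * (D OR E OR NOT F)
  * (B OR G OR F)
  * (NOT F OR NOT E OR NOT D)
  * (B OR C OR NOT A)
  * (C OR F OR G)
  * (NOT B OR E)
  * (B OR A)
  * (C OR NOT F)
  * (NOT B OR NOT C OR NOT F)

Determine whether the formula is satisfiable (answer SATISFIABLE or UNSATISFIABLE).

F = True:
  propagation gives C=False; an empty clause results — contradiction.
F = False:
  G = True:
    propagation gives C=True, A=False, D=False; an empty clause results — contradiction.
  G = False:
    propagation gives A=False; an empty clause results — contradiction.
Every branch closes, so no satisfying assignment exists.

UNSATISFIABLE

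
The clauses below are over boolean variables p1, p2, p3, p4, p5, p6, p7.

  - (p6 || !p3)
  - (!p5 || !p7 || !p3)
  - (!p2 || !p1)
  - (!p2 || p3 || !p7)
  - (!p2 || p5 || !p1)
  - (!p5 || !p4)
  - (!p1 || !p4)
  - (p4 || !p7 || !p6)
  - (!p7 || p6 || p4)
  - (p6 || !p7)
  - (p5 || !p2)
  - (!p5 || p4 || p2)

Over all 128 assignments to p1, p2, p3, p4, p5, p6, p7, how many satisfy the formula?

Split on p2, then p4.
  p2=T, p4=T: a clause becomes empty — 0.
  p2=T, p4=F: remaining (p1,p3,p5,p6,p7) ∈ {(F,F,T,F,F); (F,F,T,T,F); (F,T,T,T,F)} — 3.
  p2=F, p4=T: 5 of the 32 assignments to (p1,p3,p5,p6,p7) work.
  p2=F, p4=F: p1 free; 3 ways for (p3,p5,p6,p7) × 2^1 = 6.
Total: 0 + 3 + 5 + 6 = 14.

14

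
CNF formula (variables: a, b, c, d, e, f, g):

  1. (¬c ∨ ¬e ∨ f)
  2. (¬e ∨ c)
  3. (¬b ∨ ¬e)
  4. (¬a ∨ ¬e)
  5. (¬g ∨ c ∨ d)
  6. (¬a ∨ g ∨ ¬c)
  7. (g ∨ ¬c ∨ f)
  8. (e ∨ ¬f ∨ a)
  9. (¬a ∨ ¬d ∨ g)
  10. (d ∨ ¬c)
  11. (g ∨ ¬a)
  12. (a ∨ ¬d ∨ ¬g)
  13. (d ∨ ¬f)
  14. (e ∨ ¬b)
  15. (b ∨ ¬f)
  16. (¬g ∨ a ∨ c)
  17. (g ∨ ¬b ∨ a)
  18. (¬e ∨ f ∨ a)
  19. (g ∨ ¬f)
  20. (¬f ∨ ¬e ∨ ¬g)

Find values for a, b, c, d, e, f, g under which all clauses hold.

a=False  b=False  c=False  d=True  e=False  f=False  g=False

Branch on a: take a = False.
Set b = False and propagate.
  then f is forced to False.
  then e is forced to False.
For the remaining variables, c = False, d = True, g = False works.
Every clause has at least one true literal under this assignment.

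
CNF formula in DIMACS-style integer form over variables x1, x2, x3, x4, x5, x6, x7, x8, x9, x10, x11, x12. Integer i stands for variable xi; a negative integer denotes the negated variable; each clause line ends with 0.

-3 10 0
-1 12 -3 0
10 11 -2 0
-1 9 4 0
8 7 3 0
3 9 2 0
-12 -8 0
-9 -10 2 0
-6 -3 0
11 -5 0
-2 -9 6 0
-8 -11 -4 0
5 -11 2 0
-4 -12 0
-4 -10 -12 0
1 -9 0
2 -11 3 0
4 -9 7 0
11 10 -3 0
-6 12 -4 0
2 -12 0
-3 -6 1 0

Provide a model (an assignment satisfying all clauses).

x1=False  x2=True  x3=True  x4=False  x5=True  x6=False  x7=True  x8=False  x9=False  x10=True  x11=True  x12=False

Check each clause:
  1. (~x3 | x10) — x10 is true.
  2. (x12 | ~x1 | ~x3) — ~x1 is true.
  3. (x11 | x10 | ~x2) — x10 is true.
  4. (x4 | x9 | ~x1) — ~x1 is true.
  5. (x7 | x8 | x3) — x3 is true.
  6. (x3 | x9 | x2) — x2 is true.
  7. (~x12 | ~x8) — ~x8 is true.
  8. (~x10 | ~x9 | x2) — x2 is true.
  9. (~x6 | ~x3) — ~x6 is true.
  10. (x11 | ~x5) — x11 is true.
  11. (x6 | ~x2 | ~x9) — ~x9 is true.
  12. (~x8 | ~x11 | ~x4) — ~x8 is true.
  13. (x2 | ~x11 | x5) — x2 is true.
  14. (~x12 | ~x4) — ~x4 is true.
  15. (~x4 | ~x12 | ~x10) — ~x4 is true.
  16. (x1 | ~x9) — ~x9 is true.
  17. (~x11 | x2 | x3) — x2 is true.
  18. (~x9 | x7 | x4) — ~x9 is true.
  19. (x10 | ~x3 | x11) — x10 is true.
  20. (~x6 | ~x4 | x12) — ~x6 is true.
  21. (x2 | ~x12) — x2 is true.
  22. (x1 | ~x3 | ~x6) — ~x6 is true.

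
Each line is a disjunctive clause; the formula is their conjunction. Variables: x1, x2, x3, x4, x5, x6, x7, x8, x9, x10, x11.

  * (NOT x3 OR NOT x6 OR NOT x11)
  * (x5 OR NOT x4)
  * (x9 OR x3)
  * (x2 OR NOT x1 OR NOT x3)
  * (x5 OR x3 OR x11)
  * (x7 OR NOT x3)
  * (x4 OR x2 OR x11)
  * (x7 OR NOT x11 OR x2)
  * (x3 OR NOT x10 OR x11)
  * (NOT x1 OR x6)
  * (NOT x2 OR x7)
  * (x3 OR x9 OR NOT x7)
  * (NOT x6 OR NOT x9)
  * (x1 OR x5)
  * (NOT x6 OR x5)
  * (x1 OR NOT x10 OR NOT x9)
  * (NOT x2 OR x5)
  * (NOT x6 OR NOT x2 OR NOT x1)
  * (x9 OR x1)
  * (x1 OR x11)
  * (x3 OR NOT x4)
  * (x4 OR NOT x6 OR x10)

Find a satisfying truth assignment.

x1=0, x2=1, x3=1, x4=0, x5=1, x6=0, x7=1, x8=0, x9=1, x10=0, x11=1

Check each clause:
  1. (NOT x6 OR NOT x11 OR NOT x3) — NOT x6 is true.
  2. (NOT x4 OR x5) — NOT x4 is true.
  3. (x9 OR x3) — x9 is true.
  4. (NOT x1 OR NOT x3 OR x2) — x2 is true.
  5. (x11 OR x5 OR x3) — x11 is true.
  6. (x7 OR NOT x3) — x7 is true.
  7. (x2 OR x4 OR x11) — x2 is true.
  8. (NOT x11 OR x2 OR x7) — x2 is true.
  9. (x3 OR x11 OR NOT x10) — x11 is true.
  10. (x6 OR NOT x1) — NOT x1 is true.
  11. (NOT x2 OR x7) — x7 is true.
  12. (NOT x7 OR x3 OR x9) — x3 is true.
  13. (NOT x6 OR NOT x9) — NOT x6 is true.
  14. (x5 OR x1) — x5 is true.
  15. (NOT x6 OR x5) — NOT x6 is true.
  16. (x1 OR NOT x10 OR NOT x9) — NOT x10 is true.
  17. (NOT x2 OR x5) — x5 is true.
  18. (NOT x2 OR NOT x6 OR NOT x1) — NOT x6 is true.
  19. (x1 OR x9) — x9 is true.
  20. (x11 OR x1) — x11 is true.
  21. (x3 OR NOT x4) — x3 is true.
  22. (x4 OR x10 OR NOT x6) — NOT x6 is true.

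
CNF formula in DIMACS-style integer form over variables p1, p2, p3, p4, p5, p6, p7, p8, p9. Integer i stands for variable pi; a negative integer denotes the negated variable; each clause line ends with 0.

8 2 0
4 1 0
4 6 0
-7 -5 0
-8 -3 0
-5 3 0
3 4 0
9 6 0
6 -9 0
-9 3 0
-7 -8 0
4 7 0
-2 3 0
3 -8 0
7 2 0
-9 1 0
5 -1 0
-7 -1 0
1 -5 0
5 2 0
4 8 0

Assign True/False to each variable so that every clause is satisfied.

Pure literal: p4 appears only positively; assign p4 = True.
p6 occurs only positively in the remaining clauses — set p6 = True.
Set p1 = True and propagate.
  then p5 is forced to True.
  then p7 is forced to False.
  then p3 is forced to True.
  then p8 is forced to False.
  then p2 is forced to True.
p9 is now unconstrained; take p9 = True.

p1 = True, p2 = True, p3 = True, p4 = True, p5 = True, p6 = True, p7 = False, p8 = False, p9 = True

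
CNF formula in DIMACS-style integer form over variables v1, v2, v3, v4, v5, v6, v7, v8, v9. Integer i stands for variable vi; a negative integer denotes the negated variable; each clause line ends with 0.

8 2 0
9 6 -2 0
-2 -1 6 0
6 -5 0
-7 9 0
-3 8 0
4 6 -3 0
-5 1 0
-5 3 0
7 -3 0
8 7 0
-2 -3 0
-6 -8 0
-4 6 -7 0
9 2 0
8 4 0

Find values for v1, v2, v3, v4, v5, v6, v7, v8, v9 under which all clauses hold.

v5 occurs only negated in the remaining clauses — set v5 = False.
v9 occurs only positively in the remaining clauses — set v9 = True.
Set v1 = True and propagate.
Branch on v2: take v2 = False.
  then v8 is forced to True.
  then v6 is forced to False.
Set v3 = False and propagate.
For the remaining variables, v4 = False, v7 = True works.
Every clause has at least one true literal under this assignment.

v1=1, v2=0, v3=0, v4=0, v5=0, v6=0, v7=1, v8=1, v9=1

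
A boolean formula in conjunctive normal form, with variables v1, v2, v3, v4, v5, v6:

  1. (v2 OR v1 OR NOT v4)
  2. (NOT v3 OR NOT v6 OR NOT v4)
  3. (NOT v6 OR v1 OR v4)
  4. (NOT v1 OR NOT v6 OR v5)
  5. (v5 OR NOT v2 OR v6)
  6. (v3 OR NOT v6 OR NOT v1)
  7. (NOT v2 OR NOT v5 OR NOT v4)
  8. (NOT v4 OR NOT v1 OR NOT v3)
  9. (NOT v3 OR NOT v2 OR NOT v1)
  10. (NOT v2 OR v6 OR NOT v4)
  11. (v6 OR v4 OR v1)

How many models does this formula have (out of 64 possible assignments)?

9

Split on v1, then v4.
  v1=1, v4=1: remaining (v2,v3,v5,v6) ∈ {(0,0,0,0); (0,0,1,0)} — 2.
  v1=1, v4=0: 6 of the 16 assignments to (v2,v3,v5,v6) work.
  v1=0, v4=1: remaining (v2,v3,v5,v6) ∈ {(1,0,0,1)} — 1.
  v1=0, v4=0: a clause becomes empty — 0.
Total: 2 + 6 + 1 + 0 = 9.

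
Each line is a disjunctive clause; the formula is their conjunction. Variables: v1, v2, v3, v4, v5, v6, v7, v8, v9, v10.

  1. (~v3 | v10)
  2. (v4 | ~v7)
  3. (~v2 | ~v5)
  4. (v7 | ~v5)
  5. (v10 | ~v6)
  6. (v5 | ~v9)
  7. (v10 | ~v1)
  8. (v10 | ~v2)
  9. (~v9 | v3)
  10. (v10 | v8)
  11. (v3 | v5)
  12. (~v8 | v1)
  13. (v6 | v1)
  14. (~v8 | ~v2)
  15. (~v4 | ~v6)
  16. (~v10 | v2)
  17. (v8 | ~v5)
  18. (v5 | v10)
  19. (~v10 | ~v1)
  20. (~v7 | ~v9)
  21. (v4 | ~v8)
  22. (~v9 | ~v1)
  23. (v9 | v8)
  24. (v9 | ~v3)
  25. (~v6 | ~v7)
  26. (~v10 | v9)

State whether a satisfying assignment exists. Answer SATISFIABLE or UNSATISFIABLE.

UNSATISFIABLE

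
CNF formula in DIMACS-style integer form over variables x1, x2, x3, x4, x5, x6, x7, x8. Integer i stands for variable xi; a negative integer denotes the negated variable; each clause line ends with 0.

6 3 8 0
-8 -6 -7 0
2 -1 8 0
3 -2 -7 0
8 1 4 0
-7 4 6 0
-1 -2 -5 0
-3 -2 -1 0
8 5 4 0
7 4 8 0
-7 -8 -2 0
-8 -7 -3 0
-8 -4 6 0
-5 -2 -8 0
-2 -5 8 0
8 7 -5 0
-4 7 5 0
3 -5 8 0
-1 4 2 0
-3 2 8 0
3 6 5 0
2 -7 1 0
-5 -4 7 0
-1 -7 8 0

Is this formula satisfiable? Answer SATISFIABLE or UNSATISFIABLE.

SATISFIABLE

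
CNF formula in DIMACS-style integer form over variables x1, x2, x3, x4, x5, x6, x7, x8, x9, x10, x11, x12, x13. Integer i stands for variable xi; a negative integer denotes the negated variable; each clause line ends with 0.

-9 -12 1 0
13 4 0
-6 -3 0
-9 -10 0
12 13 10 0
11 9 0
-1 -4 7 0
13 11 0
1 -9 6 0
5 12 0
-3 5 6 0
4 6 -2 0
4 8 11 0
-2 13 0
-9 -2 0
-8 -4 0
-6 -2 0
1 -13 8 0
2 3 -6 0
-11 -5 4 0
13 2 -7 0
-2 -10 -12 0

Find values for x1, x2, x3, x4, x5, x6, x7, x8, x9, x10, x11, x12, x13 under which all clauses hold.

x1=T, x2=F, x3=F, x4=T, x5=T, x6=F, x7=T, x8=F, x9=F, x10=F, x11=T, x12=T, x13=T

Check each clause:
  1. (x1 \/ ~x9 \/ ~x12) — x1 is true.
  2. (x4 \/ x13) — x4 is true.
  3. (~x3 \/ ~x6) — ~x6 is true.
  4. (~x10 \/ ~x9) — ~x10 is true.
  5. (x12 \/ x13 \/ x10) — x12 is true.
  6. (x9 \/ x11) — x11 is true.
  7. (~x1 \/ x7 \/ ~x4) — x7 is true.
  8. (x13 \/ x11) — x11 is true.
  9. (~x9 \/ x6 \/ x1) — x1 is true.
  10. (x12 \/ x5) — x12 is true.
  11. (x5 \/ ~x3 \/ x6) — x5 is true.
  12. (~x2 \/ x6 \/ x4) — x4 is true.
  13. (x8 \/ x11 \/ x4) — x11 is true.
  14. (~x2 \/ x13) — x13 is true.
  15. (~x2 \/ ~x9) — ~x2 is true.
  16. (~x8 \/ ~x4) — ~x8 is true.
  17. (~x6 \/ ~x2) — ~x6 is true.
  18. (x8 \/ ~x13 \/ x1) — x1 is true.
  19. (x3 \/ ~x6 \/ x2) — ~x6 is true.
  20. (~x5 \/ x4 \/ ~x11) — x4 is true.
  21. (~x7 \/ x13 \/ x2) — x13 is true.
  22. (~x10 \/ ~x12 \/ ~x2) — ~x2 is true.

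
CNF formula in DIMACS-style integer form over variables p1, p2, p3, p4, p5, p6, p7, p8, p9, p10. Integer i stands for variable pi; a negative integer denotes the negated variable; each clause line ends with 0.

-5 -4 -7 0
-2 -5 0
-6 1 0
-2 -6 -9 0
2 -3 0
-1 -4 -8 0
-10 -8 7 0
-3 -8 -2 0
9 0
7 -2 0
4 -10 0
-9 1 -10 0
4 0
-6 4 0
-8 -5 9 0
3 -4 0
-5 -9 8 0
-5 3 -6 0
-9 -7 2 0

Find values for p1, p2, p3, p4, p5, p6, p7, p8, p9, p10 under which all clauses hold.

p1 = False  p2 = True  p3 = True  p4 = True  p5 = False  p6 = False  p7 = True  p8 = False  p9 = True  p10 = False

(p9) is a unit clause, so p9 = True.
The clause (p4) is unit: p4 must be True.
Unit propagation: (p3) forces p3 = True.
(p2) is a unit clause, so p2 = True.
(~p5) is a unit clause, so p5 = False.
Unit propagation: (~p6) forces p6 = False.
The clause (~p8) is unit: p8 must be False.
(p7) is a unit clause, so p7 = True.
Pure literal: p10 appears only negated; assign p10 = False.
p1 is now unconstrained; take p1 = False.
Check each clause:
  1. (~p7 \/ ~p5 \/ ~p4) — ~p5 is true.
  2. (~p2 \/ ~p5) — ~p5 is true.
  3. (p1 \/ ~p6) — ~p6 is true.
  4. (~p9 \/ ~p6 \/ ~p2) — ~p6 is true.
  5. (~p3 \/ p2) — p2 is true.
  6. (~p1 \/ ~p4 \/ ~p8) — ~p8 is true.
  7. (~p10 \/ p7 \/ ~p8) — ~p8 is true.
  8. (~p3 \/ ~p2 \/ ~p8) — ~p8 is true.
  9. (p9) — p9 is true.
  10. (~p2 \/ p7) — p7 is true.
  11. (~p10 \/ p4) — p4 is true.
  12. (~p10 \/ ~p9 \/ p1) — ~p10 is true.
  13. (p4) — p4 is true.
  14. (~p6 \/ p4) — ~p6 is true.
  15. (~p8 \/ p9 \/ ~p5) — ~p8 is true.
  16. (p3 \/ ~p4) — p3 is true.
  17. (p8 \/ ~p9 \/ ~p5) — ~p5 is true.
  18. (~p5 \/ ~p6 \/ p3) — ~p6 is true.
  19. (~p7 \/ p2 \/ ~p9) — p2 is true.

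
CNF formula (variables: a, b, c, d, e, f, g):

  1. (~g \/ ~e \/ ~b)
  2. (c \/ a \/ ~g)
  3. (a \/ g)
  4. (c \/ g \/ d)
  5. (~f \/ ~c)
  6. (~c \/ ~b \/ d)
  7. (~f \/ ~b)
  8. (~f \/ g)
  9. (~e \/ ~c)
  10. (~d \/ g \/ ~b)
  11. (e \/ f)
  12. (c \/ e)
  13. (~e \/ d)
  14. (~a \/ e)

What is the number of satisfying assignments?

Satisfying assignments:
  a=T b=F c=F d=T e=T f=F g=F
  a=T b=F c=F d=T e=T f=F g=T
  a=T b=F c=F d=T e=T f=T g=T
Count: 3.

3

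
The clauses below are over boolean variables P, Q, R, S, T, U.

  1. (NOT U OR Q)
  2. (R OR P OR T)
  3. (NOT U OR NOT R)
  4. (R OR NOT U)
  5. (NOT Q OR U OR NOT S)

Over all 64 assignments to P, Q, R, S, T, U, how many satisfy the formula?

Case analysis on U and R:
  U=1, R=1: a clause becomes empty — 0.
  U=1, R=0: a clause becomes empty — 0.
  U=0, R=1: P, T free; 3 ways for (Q,S) × 2^2 = 12.
  U=0, R=0: 9 of the 16 assignments to (P,Q,S,T) work.
Total: 0 + 0 + 12 + 9 = 21.

21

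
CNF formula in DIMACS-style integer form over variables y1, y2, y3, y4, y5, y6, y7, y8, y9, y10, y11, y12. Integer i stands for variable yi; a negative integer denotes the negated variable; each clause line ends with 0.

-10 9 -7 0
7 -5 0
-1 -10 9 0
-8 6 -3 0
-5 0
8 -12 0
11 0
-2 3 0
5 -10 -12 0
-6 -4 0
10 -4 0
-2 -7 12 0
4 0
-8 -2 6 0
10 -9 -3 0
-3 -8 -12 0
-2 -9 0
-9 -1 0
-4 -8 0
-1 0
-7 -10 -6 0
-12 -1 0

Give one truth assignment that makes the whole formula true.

y1=False, y2=False, y3=True, y4=True, y5=False, y6=False, y7=False, y8=False, y9=False, y10=True, y11=True, y12=False

Check each clause:
  1. {¬y10, y9, ¬y7} — ¬y7 is true.
  2. {¬y5, y7} — ¬y5 is true.
  3. {¬y1, ¬y10, y9} — ¬y1 is true.
  4. {y6, ¬y3, ¬y8} — ¬y8 is true.
  5. {¬y5} — ¬y5 is true.
  6. {¬y12, y8} — ¬y12 is true.
  7. {y11} — y11 is true.
  8. {y3, ¬y2} — y3 is true.
  9. {¬y10, y5, ¬y12} — ¬y12 is true.
  10. {¬y4, ¬y6} — ¬y6 is true.
  11. {y10, ¬y4} — y10 is true.
  12. {y12, ¬y7, ¬y2} — ¬y7 is true.
  13. {y4} — y4 is true.
  14. {y6, ¬y8, ¬y2} — ¬y8 is true.
  15. {¬y9, ¬y3, y10} — y10 is true.
  16. {¬y8, ¬y3, ¬y12} — ¬y8 is true.
  17. {¬y9, ¬y2} — ¬y2 is true.
  18. {¬y1, ¬y9} — ¬y1 is true.
  19. {¬y4, ¬y8} — ¬y8 is true.
  20. {¬y1} — ¬y1 is true.
  21. {¬y10, ¬y7, ¬y6} — ¬y7 is true.
  22. {¬y12, ¬y1} — ¬y12 is true.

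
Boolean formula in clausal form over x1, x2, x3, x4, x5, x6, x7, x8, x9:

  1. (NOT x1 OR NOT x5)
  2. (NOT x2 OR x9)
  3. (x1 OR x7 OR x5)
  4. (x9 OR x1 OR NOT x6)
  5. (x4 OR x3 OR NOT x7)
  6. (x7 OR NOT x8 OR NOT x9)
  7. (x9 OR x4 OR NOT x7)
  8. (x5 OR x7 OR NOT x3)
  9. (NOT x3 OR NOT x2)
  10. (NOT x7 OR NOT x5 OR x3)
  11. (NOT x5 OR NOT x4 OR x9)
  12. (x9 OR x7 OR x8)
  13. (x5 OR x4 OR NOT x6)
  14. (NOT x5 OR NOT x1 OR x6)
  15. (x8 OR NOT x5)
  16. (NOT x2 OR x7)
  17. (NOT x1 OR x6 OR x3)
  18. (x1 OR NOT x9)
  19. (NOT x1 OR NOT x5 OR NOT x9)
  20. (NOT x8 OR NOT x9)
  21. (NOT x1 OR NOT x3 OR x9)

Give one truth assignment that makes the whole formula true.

x1=False  x2=False  x3=False  x4=False  x5=True  x6=False  x7=False  x8=True  x9=False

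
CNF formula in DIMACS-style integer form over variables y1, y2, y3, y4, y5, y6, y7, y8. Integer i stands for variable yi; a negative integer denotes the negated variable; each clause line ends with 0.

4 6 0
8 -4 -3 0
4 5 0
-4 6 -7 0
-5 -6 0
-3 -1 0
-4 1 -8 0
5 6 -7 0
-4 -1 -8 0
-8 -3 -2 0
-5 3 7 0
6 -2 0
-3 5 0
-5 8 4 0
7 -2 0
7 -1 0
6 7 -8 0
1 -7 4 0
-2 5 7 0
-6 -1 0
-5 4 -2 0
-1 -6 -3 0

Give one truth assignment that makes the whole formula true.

Set y1 = False and propagate.
Set y2 = True and propagate.
  then y6 is forced to True.
  then y5 is forced to False.
  then y4 is forced to True.
  then y8 is forced to False.
  then y3 is forced to False.
  then y7 is forced to True.
Every clause has at least one true literal under this assignment.

y1=F, y2=T, y3=F, y4=T, y5=F, y6=T, y7=T, y8=F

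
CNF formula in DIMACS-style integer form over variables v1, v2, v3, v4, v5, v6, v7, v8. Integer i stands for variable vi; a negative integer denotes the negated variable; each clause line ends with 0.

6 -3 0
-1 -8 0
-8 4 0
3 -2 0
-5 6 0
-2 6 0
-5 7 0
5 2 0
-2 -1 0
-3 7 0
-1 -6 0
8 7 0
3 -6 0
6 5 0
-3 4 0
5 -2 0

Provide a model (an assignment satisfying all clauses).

v1 = F, v2 = T, v3 = T, v4 = T, v5 = T, v6 = T, v7 = T, v8 = F

v1 occurs only negated in the remaining clauses — set v1 = False.
v4 occurs only positively in the remaining clauses — set v4 = True.
Set v2 = True and propagate.
  then v3 is forced to True.
  then v6 is forced to True.
  then v7 is forced to True.
  then v5 is forced to True.
v8 is now unconstrained; take v8 = False.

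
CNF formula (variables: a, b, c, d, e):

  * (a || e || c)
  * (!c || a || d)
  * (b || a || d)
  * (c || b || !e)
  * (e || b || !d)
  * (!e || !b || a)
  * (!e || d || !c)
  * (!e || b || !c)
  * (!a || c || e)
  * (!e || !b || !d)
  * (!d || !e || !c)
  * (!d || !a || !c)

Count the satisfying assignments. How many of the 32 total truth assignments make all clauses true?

The models are:
  a=F b=T c=T d=T e=F
  a=T b=F c=T d=F e=F
  a=T b=T c=F d=F e=T
  a=T b=T c=T d=F e=F
Count: 4.

4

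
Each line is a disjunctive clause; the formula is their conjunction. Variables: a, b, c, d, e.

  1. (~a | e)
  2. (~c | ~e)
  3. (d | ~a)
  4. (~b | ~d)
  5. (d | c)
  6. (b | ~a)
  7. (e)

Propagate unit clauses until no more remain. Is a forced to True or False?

(e) is a unit clause: e = True.
From (~c | ~e) and e = True: c = False.
(d | c) with c = False leaves only d, so d = True.
From (~b | ~d) and d = True: b = False.
(~a | b) with b = False leaves only ~a, so a = False.

False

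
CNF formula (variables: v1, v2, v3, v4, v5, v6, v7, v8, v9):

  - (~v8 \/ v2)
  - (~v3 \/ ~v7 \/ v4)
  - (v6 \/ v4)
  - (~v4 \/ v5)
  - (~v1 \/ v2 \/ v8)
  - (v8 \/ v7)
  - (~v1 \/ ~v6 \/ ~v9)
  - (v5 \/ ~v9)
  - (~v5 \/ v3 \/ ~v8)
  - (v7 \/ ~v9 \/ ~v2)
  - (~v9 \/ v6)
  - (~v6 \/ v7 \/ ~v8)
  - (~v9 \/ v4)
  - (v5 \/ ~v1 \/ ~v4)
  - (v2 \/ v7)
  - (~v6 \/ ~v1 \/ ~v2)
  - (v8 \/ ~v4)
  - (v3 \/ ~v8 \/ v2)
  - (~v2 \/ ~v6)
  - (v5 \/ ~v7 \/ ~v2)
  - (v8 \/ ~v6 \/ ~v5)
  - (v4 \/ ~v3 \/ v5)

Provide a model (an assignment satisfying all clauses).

v1=F, v2=F, v3=F, v4=F, v5=F, v6=T, v7=T, v8=F, v9=F

Pure literal: v1 appears only negated; assign v1 = False.
Pure literal: v9 appears only negated; assign v9 = False.
Branch on v2: take v2 = False.
  then v8 is forced to False.
  then v7 is forced to True.
  then v4 is forced to False.
  then v3 is forced to False.
  then v6 is forced to True.
  then v5 is forced to False.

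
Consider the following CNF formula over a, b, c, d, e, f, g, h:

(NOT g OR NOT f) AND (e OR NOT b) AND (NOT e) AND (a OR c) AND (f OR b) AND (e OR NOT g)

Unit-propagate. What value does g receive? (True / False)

False

Unit clause (NOT e) sets e = False.
In (e OR NOT b), e is now false; NOT b must hold, so b = False.
(f OR b) with b = False leaves only f, so f = True.
(NOT f OR NOT g) with f = True leaves only NOT g, so g = False.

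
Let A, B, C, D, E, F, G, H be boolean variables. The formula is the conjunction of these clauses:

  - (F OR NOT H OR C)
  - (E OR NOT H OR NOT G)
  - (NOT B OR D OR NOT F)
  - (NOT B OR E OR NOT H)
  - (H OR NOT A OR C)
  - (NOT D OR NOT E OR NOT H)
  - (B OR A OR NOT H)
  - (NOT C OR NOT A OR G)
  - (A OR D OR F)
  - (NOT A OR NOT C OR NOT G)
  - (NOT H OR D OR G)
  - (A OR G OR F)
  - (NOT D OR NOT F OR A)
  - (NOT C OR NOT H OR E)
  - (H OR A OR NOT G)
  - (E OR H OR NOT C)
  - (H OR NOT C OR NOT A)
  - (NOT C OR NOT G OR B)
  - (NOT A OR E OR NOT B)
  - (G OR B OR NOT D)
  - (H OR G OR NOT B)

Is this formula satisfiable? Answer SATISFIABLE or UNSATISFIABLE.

SATISFIABLE

Set A = False and propagate.
Try B = False.
  then H is forced to False.
  then G is forced to False.
  then F is forced to True.
  then D is forced to False.
Set C = False and propagate.
E is now unconstrained; take E = False.
So A=F, B=F, C=F, D=F, E=F, F=T, G=F, H=F is a satisfying assignment.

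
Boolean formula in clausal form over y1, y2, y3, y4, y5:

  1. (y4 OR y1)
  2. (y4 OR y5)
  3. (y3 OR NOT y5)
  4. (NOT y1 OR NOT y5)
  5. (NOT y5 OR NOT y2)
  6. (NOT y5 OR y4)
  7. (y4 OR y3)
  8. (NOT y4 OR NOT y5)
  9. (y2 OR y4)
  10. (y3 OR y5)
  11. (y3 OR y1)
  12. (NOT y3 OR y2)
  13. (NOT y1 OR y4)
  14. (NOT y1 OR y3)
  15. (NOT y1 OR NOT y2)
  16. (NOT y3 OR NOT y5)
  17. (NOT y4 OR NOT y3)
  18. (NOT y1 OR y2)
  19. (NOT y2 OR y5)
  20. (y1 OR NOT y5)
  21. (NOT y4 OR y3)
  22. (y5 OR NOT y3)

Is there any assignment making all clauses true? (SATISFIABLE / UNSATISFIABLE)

y5 = True:
  propagation gives y3=True; an empty clause results — contradiction.
y5 = False:
  propagation gives y4=True, y3=True; an empty clause results — contradiction.
Every branch closes, so no satisfying assignment exists.

UNSATISFIABLE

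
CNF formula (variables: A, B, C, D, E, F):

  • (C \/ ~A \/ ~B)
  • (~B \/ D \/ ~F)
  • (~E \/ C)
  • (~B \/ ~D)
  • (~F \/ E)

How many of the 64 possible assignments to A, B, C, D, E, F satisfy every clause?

Split on B, then C.
  B=1, C=1: remaining (A,D,E,F) ∈ {(0,0,0,0); (0,0,1,0); (1,0,0,0); (1,0,1,0)} — 4.
  B=1, C=0: remaining (A,D,E,F) ∈ {(0,0,0,0)} — 1.
  B=0, C=1: A, D free; 3 ways for (E,F) × 2^2 = 12.
  B=0, C=0: remaining (A,D,E,F) ∈ {(0,0,0,0); (0,1,0,0); (1,0,0,0); (1,1,0,0)} — 4.
Total: 4 + 1 + 12 + 4 = 21.

21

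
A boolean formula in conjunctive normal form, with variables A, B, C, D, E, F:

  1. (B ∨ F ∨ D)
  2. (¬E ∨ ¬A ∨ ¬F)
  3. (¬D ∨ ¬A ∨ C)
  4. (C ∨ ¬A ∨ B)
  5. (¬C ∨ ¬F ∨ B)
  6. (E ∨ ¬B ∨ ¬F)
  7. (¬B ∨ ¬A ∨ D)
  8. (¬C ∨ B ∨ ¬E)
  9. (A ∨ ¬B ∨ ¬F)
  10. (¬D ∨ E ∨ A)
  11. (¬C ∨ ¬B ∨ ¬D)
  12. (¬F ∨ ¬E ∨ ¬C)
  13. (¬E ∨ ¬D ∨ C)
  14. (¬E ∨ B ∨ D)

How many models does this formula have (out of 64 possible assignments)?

6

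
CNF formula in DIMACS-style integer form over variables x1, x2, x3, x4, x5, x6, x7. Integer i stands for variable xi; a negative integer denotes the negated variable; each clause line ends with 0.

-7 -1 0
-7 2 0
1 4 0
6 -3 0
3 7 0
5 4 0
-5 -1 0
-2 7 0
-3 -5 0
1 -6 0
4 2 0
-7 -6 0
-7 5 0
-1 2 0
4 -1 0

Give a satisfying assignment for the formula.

x1 = F, x2 = T, x3 = F, x4 = T, x5 = T, x6 = F, x7 = T

x4 occurs only positively in the remaining clauses — set x4 = True.
Branch on x1: take x1 = False.
  then x6 is forced to False.
  then x3 is forced to False.
  then x7 is forced to True.
  then x2 is forced to True.
  then x5 is forced to True.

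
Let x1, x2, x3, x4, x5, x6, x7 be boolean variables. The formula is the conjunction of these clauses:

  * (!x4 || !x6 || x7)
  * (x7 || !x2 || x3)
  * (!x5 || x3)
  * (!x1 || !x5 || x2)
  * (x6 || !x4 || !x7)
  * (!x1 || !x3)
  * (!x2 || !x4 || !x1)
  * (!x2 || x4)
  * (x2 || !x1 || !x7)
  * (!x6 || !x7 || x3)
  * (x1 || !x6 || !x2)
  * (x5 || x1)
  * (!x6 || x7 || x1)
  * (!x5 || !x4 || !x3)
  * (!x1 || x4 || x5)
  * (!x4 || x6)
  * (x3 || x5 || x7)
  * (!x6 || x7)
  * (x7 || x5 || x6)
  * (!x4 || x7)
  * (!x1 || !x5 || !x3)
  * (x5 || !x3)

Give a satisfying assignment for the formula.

Branch on x1: take x1 = False.
  then x5 is forced to True.
  then x3 is forced to True.
  then x4 is forced to False.
  then x2 is forced to False.
Try x6 = True.
  then x7 is forced to True.

x1=False, x2=False, x3=True, x4=False, x5=True, x6=True, x7=True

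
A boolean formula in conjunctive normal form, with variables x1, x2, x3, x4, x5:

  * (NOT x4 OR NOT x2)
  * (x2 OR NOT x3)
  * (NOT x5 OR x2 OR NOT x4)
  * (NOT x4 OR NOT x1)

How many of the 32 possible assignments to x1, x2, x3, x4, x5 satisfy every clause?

Split on x2, then x4.
  x2=1, x4=1: a clause becomes empty — 0.
  x2=1, x4=0: x1, x3, x5 free → 2^3 = 8.
  x2=0, x4=1: remaining (x1,x3,x5) ∈ {(0,0,0)} — 1.
  x2=0, x4=0: remaining (x1,x3,x5) ∈ {(0,0,0); (0,0,1); (1,0,0); (1,0,1)} — 4.
Total: 0 + 8 + 1 + 4 = 13.

13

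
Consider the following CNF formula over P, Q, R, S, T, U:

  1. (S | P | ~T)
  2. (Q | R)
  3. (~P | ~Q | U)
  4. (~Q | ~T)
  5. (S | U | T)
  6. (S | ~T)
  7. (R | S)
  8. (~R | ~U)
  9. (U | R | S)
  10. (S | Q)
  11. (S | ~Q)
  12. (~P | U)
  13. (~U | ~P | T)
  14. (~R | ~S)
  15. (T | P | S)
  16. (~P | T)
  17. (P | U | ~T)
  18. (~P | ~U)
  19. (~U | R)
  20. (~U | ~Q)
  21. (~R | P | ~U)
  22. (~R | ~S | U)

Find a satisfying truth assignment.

Try P = False.
Set Q = True and propagate.
  then T is forced to False.
  then S is forced to True.
  then R is forced to False.
  then U is forced to False.

P = 0, Q = 1, R = 0, S = 1, T = 0, U = 0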